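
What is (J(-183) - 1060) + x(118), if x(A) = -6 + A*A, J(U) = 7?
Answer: 12865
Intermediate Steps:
x(A) = -6 + A²
(J(-183) - 1060) + x(118) = (7 - 1060) + (-6 + 118²) = -1053 + (-6 + 13924) = -1053 + 13918 = 12865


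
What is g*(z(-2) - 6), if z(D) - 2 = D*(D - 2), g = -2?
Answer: -8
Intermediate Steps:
z(D) = 2 + D*(-2 + D) (z(D) = 2 + D*(D - 2) = 2 + D*(-2 + D))
g*(z(-2) - 6) = -2*((2 + (-2)² - 2*(-2)) - 6) = -2*((2 + 4 + 4) - 6) = -2*(10 - 6) = -2*4 = -8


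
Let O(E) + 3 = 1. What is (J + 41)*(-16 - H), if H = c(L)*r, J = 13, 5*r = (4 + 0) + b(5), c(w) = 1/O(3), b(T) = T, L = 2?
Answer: -4077/5 ≈ -815.40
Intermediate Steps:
O(E) = -2 (O(E) = -3 + 1 = -2)
c(w) = -1/2 (c(w) = 1/(-2) = -1/2)
r = 9/5 (r = ((4 + 0) + 5)/5 = (4 + 5)/5 = (1/5)*9 = 9/5 ≈ 1.8000)
H = -9/10 (H = -1/2*9/5 = -9/10 ≈ -0.90000)
(J + 41)*(-16 - H) = (13 + 41)*(-16 - 1*(-9/10)) = 54*(-16 + 9/10) = 54*(-151/10) = -4077/5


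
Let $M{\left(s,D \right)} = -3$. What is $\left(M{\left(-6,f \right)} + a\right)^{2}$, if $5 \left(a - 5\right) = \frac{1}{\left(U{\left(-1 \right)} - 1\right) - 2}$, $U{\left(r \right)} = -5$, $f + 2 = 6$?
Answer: $\frac{6241}{1600} \approx 3.9006$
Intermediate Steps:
$f = 4$ ($f = -2 + 6 = 4$)
$a = \frac{199}{40}$ ($a = 5 + \frac{1}{5 \left(\left(-5 - 1\right) - 2\right)} = 5 + \frac{1}{5 \left(-6 - 2\right)} = 5 + \frac{1}{5 \left(-8\right)} = 5 + \frac{1}{5} \left(- \frac{1}{8}\right) = 5 - \frac{1}{40} = \frac{199}{40} \approx 4.975$)
$\left(M{\left(-6,f \right)} + a\right)^{2} = \left(-3 + \frac{199}{40}\right)^{2} = \left(\frac{79}{40}\right)^{2} = \frac{6241}{1600}$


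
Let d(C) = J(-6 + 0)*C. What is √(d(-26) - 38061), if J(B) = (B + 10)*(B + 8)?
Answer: 7*I*√781 ≈ 195.62*I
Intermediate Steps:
J(B) = (8 + B)*(10 + B) (J(B) = (10 + B)*(8 + B) = (8 + B)*(10 + B))
d(C) = 8*C (d(C) = (80 + (-6 + 0)² + 18*(-6 + 0))*C = (80 + (-6)² + 18*(-6))*C = (80 + 36 - 108)*C = 8*C)
√(d(-26) - 38061) = √(8*(-26) - 38061) = √(-208 - 38061) = √(-38269) = 7*I*√781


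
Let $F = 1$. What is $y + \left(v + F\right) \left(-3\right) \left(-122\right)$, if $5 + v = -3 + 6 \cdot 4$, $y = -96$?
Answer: $6126$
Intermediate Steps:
$v = 16$ ($v = -5 + \left(-3 + 6 \cdot 4\right) = -5 + \left(-3 + 24\right) = -5 + 21 = 16$)
$y + \left(v + F\right) \left(-3\right) \left(-122\right) = -96 + \left(16 + 1\right) \left(-3\right) \left(-122\right) = -96 + 17 \left(-3\right) \left(-122\right) = -96 - -6222 = -96 + 6222 = 6126$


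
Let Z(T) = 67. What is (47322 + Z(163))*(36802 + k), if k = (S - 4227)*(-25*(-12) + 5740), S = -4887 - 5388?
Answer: -4149157069142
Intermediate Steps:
S = -10275
k = -87592080 (k = (-10275 - 4227)*(-25*(-12) + 5740) = -14502*(300 + 5740) = -14502*6040 = -87592080)
(47322 + Z(163))*(36802 + k) = (47322 + 67)*(36802 - 87592080) = 47389*(-87555278) = -4149157069142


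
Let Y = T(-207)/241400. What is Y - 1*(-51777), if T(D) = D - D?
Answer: 51777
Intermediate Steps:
T(D) = 0
Y = 0 (Y = 0/241400 = 0*(1/241400) = 0)
Y - 1*(-51777) = 0 - 1*(-51777) = 0 + 51777 = 51777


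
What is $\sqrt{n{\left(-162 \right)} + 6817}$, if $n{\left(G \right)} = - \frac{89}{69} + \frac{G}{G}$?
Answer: $\frac{\sqrt{32454357}}{69} \approx 82.563$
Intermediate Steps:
$n{\left(G \right)} = - \frac{20}{69}$ ($n{\left(G \right)} = \left(-89\right) \frac{1}{69} + 1 = - \frac{89}{69} + 1 = - \frac{20}{69}$)
$\sqrt{n{\left(-162 \right)} + 6817} = \sqrt{- \frac{20}{69} + 6817} = \sqrt{\frac{470353}{69}} = \frac{\sqrt{32454357}}{69}$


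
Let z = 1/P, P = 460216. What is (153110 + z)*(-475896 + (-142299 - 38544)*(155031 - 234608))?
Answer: 1014005179464293343915/460216 ≈ 2.2033e+15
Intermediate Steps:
z = 1/460216 ≈ 2.1729e-6
(153110 + z)*(-475896 + (-142299 - 38544)*(155031 - 234608)) = (153110 + 1/460216)*(-475896 + (-142299 - 38544)*(155031 - 234608)) = 70463671761*(-475896 - 180843*(-79577))/460216 = 70463671761*(-475896 + 14390943411)/460216 = (70463671761/460216)*14390467515 = 1014005179464293343915/460216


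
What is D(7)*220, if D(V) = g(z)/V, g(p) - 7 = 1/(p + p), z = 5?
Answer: 1562/7 ≈ 223.14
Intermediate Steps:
g(p) = 7 + 1/(2*p) (g(p) = 7 + 1/(p + p) = 7 + 1/(2*p))
D(V) = 71/(10*V) (D(V) = (7 + (½)/5)/V = (7 + (½)*(⅕))/V = (7 + ⅒)/V = 71/(10*V))
D(7)*220 = ((71/10)/7)*220 = ((71/10)*(⅐))*220 = (71/70)*220 = 1562/7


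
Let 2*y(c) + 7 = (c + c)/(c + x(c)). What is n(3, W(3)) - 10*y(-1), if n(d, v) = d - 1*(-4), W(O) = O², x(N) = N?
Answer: 37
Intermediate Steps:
n(d, v) = 4 + d (n(d, v) = d + 4 = 4 + d)
y(c) = -3 (y(c) = -7/2 + ((c + c)/(c + c))/2 = -7/2 + ((2*c)/((2*c)))/2 = -7/2 + ((2*c)*(1/(2*c)))/2 = -7/2 + (½)*1 = -7/2 + ½ = -3)
n(3, W(3)) - 10*y(-1) = (4 + 3) - 10*(-3) = 7 + 30 = 37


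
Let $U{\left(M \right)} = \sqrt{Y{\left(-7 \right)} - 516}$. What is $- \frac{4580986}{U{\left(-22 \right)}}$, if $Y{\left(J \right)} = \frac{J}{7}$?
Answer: $\frac{4580986 i \sqrt{517}}{517} \approx 2.0147 \cdot 10^{5} i$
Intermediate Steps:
$Y{\left(J \right)} = \frac{J}{7}$ ($Y{\left(J \right)} = J \frac{1}{7} = \frac{J}{7}$)
$U{\left(M \right)} = i \sqrt{517}$ ($U{\left(M \right)} = \sqrt{\frac{1}{7} \left(-7\right) - 516} = \sqrt{-1 - 516} = \sqrt{-517} = i \sqrt{517}$)
$- \frac{4580986}{U{\left(-22 \right)}} = - \frac{4580986}{i \sqrt{517}} = - 4580986 \left(- \frac{i \sqrt{517}}{517}\right) = \frac{4580986 i \sqrt{517}}{517}$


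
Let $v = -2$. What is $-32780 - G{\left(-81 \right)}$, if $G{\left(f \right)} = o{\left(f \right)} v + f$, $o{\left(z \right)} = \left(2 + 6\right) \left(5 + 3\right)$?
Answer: $-32571$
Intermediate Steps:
$o{\left(z \right)} = 64$ ($o{\left(z \right)} = 8 \cdot 8 = 64$)
$G{\left(f \right)} = -128 + f$ ($G{\left(f \right)} = 64 \left(-2\right) + f = -128 + f$)
$-32780 - G{\left(-81 \right)} = -32780 - \left(-128 - 81\right) = -32780 - -209 = -32780 + 209 = -32571$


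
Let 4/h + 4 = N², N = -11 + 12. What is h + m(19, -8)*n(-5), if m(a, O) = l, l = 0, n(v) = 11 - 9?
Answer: -4/3 ≈ -1.3333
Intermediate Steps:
n(v) = 2
N = 1
m(a, O) = 0
h = -4/3 (h = 4/(-4 + 1²) = 4/(-4 + 1) = 4/(-3) = 4*(-⅓) = -4/3 ≈ -1.3333)
h + m(19, -8)*n(-5) = -4/3 + 0*2 = -4/3 + 0 = -4/3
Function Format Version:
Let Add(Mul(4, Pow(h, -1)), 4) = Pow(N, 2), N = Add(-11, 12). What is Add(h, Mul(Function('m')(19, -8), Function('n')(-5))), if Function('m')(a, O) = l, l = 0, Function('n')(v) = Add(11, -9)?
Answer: Rational(-4, 3) ≈ -1.3333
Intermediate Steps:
Function('n')(v) = 2
N = 1
Function('m')(a, O) = 0
h = Rational(-4, 3) (h = Mul(4, Pow(Add(-4, Pow(1, 2)), -1)) = Mul(4, Pow(Add(-4, 1), -1)) = Mul(4, Pow(-3, -1)) = Mul(4, Rational(-1, 3)) = Rational(-4, 3) ≈ -1.3333)
Add(h, Mul(Function('m')(19, -8), Function('n')(-5))) = Add(Rational(-4, 3), Mul(0, 2)) = Add(Rational(-4, 3), 0) = Rational(-4, 3)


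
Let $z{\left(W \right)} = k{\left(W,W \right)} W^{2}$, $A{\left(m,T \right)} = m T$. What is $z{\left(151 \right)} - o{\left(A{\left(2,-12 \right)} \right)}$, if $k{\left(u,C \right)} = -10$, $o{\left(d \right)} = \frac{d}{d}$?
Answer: $-228011$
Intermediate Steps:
$A{\left(m,T \right)} = T m$
$o{\left(d \right)} = 1$
$z{\left(W \right)} = - 10 W^{2}$
$z{\left(151 \right)} - o{\left(A{\left(2,-12 \right)} \right)} = - 10 \cdot 151^{2} - 1 = \left(-10\right) 22801 - 1 = -228010 - 1 = -228011$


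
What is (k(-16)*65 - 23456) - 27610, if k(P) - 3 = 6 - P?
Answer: -49441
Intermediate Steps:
k(P) = 9 - P (k(P) = 3 + (6 - P) = 9 - P)
(k(-16)*65 - 23456) - 27610 = ((9 - 1*(-16))*65 - 23456) - 27610 = ((9 + 16)*65 - 23456) - 27610 = (25*65 - 23456) - 27610 = (1625 - 23456) - 27610 = -21831 - 27610 = -49441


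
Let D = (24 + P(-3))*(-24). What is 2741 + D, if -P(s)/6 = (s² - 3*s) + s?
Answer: 4325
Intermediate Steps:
P(s) = -6*s² + 12*s (P(s) = -6*((s² - 3*s) + s) = -6*(s² - 2*s) = -6*s² + 12*s)
D = 1584 (D = (24 + 6*(-3)*(2 - 1*(-3)))*(-24) = (24 + 6*(-3)*(2 + 3))*(-24) = (24 + 6*(-3)*5)*(-24) = (24 - 90)*(-24) = -66*(-24) = 1584)
2741 + D = 2741 + 1584 = 4325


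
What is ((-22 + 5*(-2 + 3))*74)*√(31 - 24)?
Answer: -1258*√7 ≈ -3328.4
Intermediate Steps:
((-22 + 5*(-2 + 3))*74)*√(31 - 24) = ((-22 + 5*1)*74)*√7 = ((-22 + 5)*74)*√7 = (-17*74)*√7 = -1258*√7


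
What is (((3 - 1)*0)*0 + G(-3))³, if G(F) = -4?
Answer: -64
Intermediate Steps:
(((3 - 1)*0)*0 + G(-3))³ = (((3 - 1)*0)*0 - 4)³ = ((2*0)*0 - 4)³ = (0*0 - 4)³ = (0 - 4)³ = (-4)³ = -64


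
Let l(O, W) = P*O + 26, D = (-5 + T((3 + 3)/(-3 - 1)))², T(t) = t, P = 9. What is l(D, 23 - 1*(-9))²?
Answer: 2640625/16 ≈ 1.6504e+5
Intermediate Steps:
D = 169/4 (D = (-5 + (3 + 3)/(-3 - 1))² = (-5 + 6/(-4))² = (-5 + 6*(-¼))² = (-5 - 3/2)² = (-13/2)² = 169/4 ≈ 42.250)
l(O, W) = 26 + 9*O (l(O, W) = 9*O + 26 = 26 + 9*O)
l(D, 23 - 1*(-9))² = (26 + 9*(169/4))² = (26 + 1521/4)² = (1625/4)² = 2640625/16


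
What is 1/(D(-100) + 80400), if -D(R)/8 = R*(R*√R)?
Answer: 201/1616160400 + 5*I/4040401 ≈ 1.2437e-7 + 1.2375e-6*I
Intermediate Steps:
D(R) = -8*R^(5/2) (D(R) = -8*R*R*√R = -8*R*R^(3/2) = -8*R^(5/2))
1/(D(-100) + 80400) = 1/(-800000*I + 80400) = 1/(80400 - 800000*I) = (80400 + 800000*I)/646464160000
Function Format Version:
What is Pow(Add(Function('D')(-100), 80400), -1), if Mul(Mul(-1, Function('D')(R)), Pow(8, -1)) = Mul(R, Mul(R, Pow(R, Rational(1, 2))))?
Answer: Add(Rational(201, 1616160400), Mul(Rational(5, 4040401), I)) ≈ Add(1.2437e-7, Mul(1.2375e-6, I))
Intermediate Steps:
Function('D')(R) = Mul(-8, Pow(R, Rational(5, 2))) (Function('D')(R) = Mul(-8, Mul(R, Mul(R, Pow(R, Rational(1, 2))))) = Mul(-8, Mul(R, Pow(R, Rational(3, 2)))) = Mul(-8, Pow(R, Rational(5, 2))))
Pow(Add(Function('D')(-100), 80400), -1) = Pow(Add(Mul(-8, Pow(-100, Rational(5, 2))), 80400), -1) = Pow(Add(Mul(-8, Mul(100000, I)), 80400), -1) = Pow(Add(Mul(-800000, I), 80400), -1) = Pow(Add(80400, Mul(-800000, I)), -1) = Mul(Rational(1, 646464160000), Add(80400, Mul(800000, I)))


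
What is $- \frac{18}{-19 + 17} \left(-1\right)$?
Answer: $-9$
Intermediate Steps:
$- \frac{18}{-19 + 17} \left(-1\right) = - \frac{18}{-2} \left(-1\right) = \left(-18\right) \left(- \frac{1}{2}\right) \left(-1\right) = 9 \left(-1\right) = -9$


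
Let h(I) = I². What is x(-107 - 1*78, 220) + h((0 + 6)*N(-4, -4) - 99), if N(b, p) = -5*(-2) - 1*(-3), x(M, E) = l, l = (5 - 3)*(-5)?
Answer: 431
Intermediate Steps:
l = -10 (l = 2*(-5) = -10)
x(M, E) = -10
N(b, p) = 13 (N(b, p) = 10 + 3 = 13)
x(-107 - 1*78, 220) + h((0 + 6)*N(-4, -4) - 99) = -10 + ((0 + 6)*13 - 99)² = -10 + (6*13 - 99)² = -10 + (78 - 99)² = -10 + (-21)² = -10 + 441 = 431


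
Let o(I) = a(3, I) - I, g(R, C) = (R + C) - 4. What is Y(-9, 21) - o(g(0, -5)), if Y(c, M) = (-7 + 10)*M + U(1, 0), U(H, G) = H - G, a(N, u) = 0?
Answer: 55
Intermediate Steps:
g(R, C) = -4 + C + R (g(R, C) = (C + R) - 4 = -4 + C + R)
o(I) = -I (o(I) = 0 - I = -I)
Y(c, M) = 1 + 3*M (Y(c, M) = (-7 + 10)*M + (1 - 1*0) = 3*M + (1 + 0) = 3*M + 1 = 1 + 3*M)
Y(-9, 21) - o(g(0, -5)) = (1 + 3*21) - (-1)*(-4 - 5 + 0) = (1 + 63) - (-1)*(-9) = 64 - 1*9 = 64 - 9 = 55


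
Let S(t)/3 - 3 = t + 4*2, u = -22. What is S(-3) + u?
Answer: 2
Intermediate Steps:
S(t) = 33 + 3*t (S(t) = 9 + 3*(t + 4*2) = 9 + 3*(t + 8) = 9 + 3*(8 + t) = 9 + (24 + 3*t) = 33 + 3*t)
S(-3) + u = (33 + 3*(-3)) - 22 = (33 - 9) - 22 = 24 - 22 = 2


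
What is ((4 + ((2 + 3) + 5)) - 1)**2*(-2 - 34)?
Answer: -6084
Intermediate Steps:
((4 + ((2 + 3) + 5)) - 1)**2*(-2 - 34) = ((4 + (5 + 5)) - 1)**2*(-36) = ((4 + 10) - 1)**2*(-36) = (14 - 1)**2*(-36) = 13**2*(-36) = 169*(-36) = -6084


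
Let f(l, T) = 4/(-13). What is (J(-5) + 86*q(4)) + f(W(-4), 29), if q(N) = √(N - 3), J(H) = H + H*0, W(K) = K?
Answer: 1049/13 ≈ 80.692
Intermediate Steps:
J(H) = H (J(H) = H + 0 = H)
f(l, T) = -4/13 (f(l, T) = 4*(-1/13) = -4/13)
q(N) = √(-3 + N)
(J(-5) + 86*q(4)) + f(W(-4), 29) = (-5 + 86*√(-3 + 4)) - 4/13 = (-5 + 86*√1) - 4/13 = (-5 + 86*1) - 4/13 = (-5 + 86) - 4/13 = 81 - 4/13 = 1049/13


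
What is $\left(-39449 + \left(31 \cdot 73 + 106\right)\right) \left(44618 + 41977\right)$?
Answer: $-3210942600$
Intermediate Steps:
$\left(-39449 + \left(31 \cdot 73 + 106\right)\right) \left(44618 + 41977\right) = \left(-39449 + \left(2263 + 106\right)\right) 86595 = \left(-39449 + 2369\right) 86595 = \left(-37080\right) 86595 = -3210942600$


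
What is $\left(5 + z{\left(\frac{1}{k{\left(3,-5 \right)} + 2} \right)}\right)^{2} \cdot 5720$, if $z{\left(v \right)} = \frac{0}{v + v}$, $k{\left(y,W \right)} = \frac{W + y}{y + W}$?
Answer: $143000$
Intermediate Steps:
$k{\left(y,W \right)} = 1$ ($k{\left(y,W \right)} = \frac{W + y}{W + y} = 1$)
$z{\left(v \right)} = 0$ ($z{\left(v \right)} = \frac{0}{2 v} = 0 \frac{1}{2 v} = 0$)
$\left(5 + z{\left(\frac{1}{k{\left(3,-5 \right)} + 2} \right)}\right)^{2} \cdot 5720 = \left(5 + 0\right)^{2} \cdot 5720 = 5^{2} \cdot 5720 = 25 \cdot 5720 = 143000$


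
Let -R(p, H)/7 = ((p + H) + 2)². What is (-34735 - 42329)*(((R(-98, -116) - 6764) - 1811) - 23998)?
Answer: 26755156584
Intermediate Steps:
R(p, H) = -7*(2 + H + p)² (R(p, H) = -7*((p + H) + 2)² = -7*((H + p) + 2)² = -7*(2 + H + p)²)
(-34735 - 42329)*(((R(-98, -116) - 6764) - 1811) - 23998) = (-34735 - 42329)*(((-7*(2 - 116 - 98)² - 6764) - 1811) - 23998) = -77064*(((-7*(-212)² - 6764) - 1811) - 23998) = -77064*(((-7*44944 - 6764) - 1811) - 23998) = -77064*(((-314608 - 6764) - 1811) - 23998) = -77064*((-321372 - 1811) - 23998) = -77064*(-323183 - 23998) = -77064*(-347181) = 26755156584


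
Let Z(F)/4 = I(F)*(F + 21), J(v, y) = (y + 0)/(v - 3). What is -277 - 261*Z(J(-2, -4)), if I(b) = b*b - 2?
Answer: 3834439/125 ≈ 30676.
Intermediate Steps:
I(b) = -2 + b² (I(b) = b² - 2 = -2 + b²)
J(v, y) = y/(-3 + v)
Z(F) = 4*(-2 + F²)*(21 + F) (Z(F) = 4*((-2 + F²)*(F + 21)) = 4*((-2 + F²)*(21 + F)) = 4*(-2 + F²)*(21 + F))
-277 - 261*Z(J(-2, -4)) = -277 - 1044*(-2 + (-4/(-3 - 2))²)*(21 - 4/(-3 - 2)) = -277 - 1044*(-2 + (-4/(-5))²)*(21 - 4/(-5)) = -277 - 1044*(-2 + (-4*(-⅕))²)*(21 - 4*(-⅕)) = -277 - 1044*(-2 + (⅘)²)*(21 + ⅘) = -277 - 1044*(-2 + 16/25)*109/5 = -277 - 1044*(-34)*109/(25*5) = -277 - 261*(-14824/125) = -277 + 3869064/125 = 3834439/125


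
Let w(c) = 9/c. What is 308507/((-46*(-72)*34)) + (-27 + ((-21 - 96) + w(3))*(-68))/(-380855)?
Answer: 23325307337/8577463968 ≈ 2.7194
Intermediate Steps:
308507/((-46*(-72)*34)) + (-27 + ((-21 - 96) + w(3))*(-68))/(-380855) = 308507/((-46*(-72)*34)) + (-27 + ((-21 - 96) + 9/3)*(-68))/(-380855) = 308507/((3312*34)) + (-27 + (-117 + 9*(⅓))*(-68))*(-1/380855) = 308507/112608 + (-27 + (-117 + 3)*(-68))*(-1/380855) = 308507*(1/112608) + (-27 - 114*(-68))*(-1/380855) = 308507/112608 + (-27 + 7752)*(-1/380855) = 308507/112608 + 7725*(-1/380855) = 308507/112608 - 1545/76171 = 23325307337/8577463968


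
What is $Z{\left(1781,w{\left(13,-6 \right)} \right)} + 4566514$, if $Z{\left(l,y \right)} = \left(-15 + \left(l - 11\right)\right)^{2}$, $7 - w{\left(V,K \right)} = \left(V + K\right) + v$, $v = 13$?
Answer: $7646539$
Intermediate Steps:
$w{\left(V,K \right)} = -6 - K - V$ ($w{\left(V,K \right)} = 7 - \left(\left(V + K\right) + 13\right) = 7 - \left(\left(K + V\right) + 13\right) = 7 - \left(13 + K + V\right) = -6 - K - V$)
$Z{\left(l,y \right)} = \left(-26 + l\right)^{2}$ ($Z{\left(l,y \right)} = \left(-15 + \left(-11 + l\right)\right)^{2} = \left(-26 + l\right)^{2}$)
$Z{\left(1781,w{\left(13,-6 \right)} \right)} + 4566514 = \left(-26 + 1781\right)^{2} + 4566514 = 1755^{2} + 4566514 = 3080025 + 4566514 = 7646539$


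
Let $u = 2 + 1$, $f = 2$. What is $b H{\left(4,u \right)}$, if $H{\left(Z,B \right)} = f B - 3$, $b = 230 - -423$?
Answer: $1959$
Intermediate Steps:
$u = 3$
$b = 653$ ($b = 230 + 423 = 653$)
$H{\left(Z,B \right)} = -3 + 2 B$ ($H{\left(Z,B \right)} = 2 B - 3 = -3 + 2 B$)
$b H{\left(4,u \right)} = 653 \left(-3 + 2 \cdot 3\right) = 653 \left(-3 + 6\right) = 653 \cdot 3 = 1959$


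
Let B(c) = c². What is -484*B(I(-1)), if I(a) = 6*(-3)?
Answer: -156816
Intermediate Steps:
I(a) = -18
-484*B(I(-1)) = -484*(-18)² = -484*324 = -156816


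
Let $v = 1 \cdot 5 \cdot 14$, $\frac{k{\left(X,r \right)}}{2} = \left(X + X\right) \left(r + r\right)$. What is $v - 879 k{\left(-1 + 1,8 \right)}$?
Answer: $70$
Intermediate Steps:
$k{\left(X,r \right)} = 8 X r$ ($k{\left(X,r \right)} = 2 \left(X + X\right) \left(r + r\right) = 2 \cdot 2 X 2 r = 2 \cdot 4 X r = 8 X r$)
$v = 70$ ($v = 5 \cdot 14 = 70$)
$v - 879 k{\left(-1 + 1,8 \right)} = 70 - 879 \cdot 8 \left(-1 + 1\right) 8 = 70 - 879 \cdot 8 \cdot 0 \cdot 8 = 70 - 0 = 70 + 0 = 70$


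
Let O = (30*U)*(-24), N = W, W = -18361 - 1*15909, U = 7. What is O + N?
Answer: -39310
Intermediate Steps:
W = -34270 (W = -18361 - 15909 = -34270)
N = -34270
O = -5040 (O = (30*7)*(-24) = 210*(-24) = -5040)
O + N = -5040 - 34270 = -39310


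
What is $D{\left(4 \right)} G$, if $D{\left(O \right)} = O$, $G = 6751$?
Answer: $27004$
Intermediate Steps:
$D{\left(4 \right)} G = 4 \cdot 6751 = 27004$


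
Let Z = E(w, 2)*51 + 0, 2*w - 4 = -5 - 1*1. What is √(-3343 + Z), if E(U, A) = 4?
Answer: I*√3139 ≈ 56.027*I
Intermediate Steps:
w = -1 (w = 2 + (-5 - 1*1)/2 = 2 + (-5 - 1)/2 = 2 + (½)*(-6) = 2 - 3 = -1)
Z = 204 (Z = 4*51 + 0 = 204 + 0 = 204)
√(-3343 + Z) = √(-3343 + 204) = √(-3139) = I*√3139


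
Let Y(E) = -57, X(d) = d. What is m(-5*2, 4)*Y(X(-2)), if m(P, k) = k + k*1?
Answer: -456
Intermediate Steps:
m(P, k) = 2*k (m(P, k) = k + k = 2*k)
m(-5*2, 4)*Y(X(-2)) = (2*4)*(-57) = 8*(-57) = -456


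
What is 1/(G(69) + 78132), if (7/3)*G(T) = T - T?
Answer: 1/78132 ≈ 1.2799e-5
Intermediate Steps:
G(T) = 0 (G(T) = 3*(T - T)/7 = (3/7)*0 = 0)
1/(G(69) + 78132) = 1/(0 + 78132) = 1/78132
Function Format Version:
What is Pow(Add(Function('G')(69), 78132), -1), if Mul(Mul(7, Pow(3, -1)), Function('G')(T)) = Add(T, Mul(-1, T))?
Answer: Rational(1, 78132) ≈ 1.2799e-5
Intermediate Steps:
Function('G')(T) = 0 (Function('G')(T) = Mul(Rational(3, 7), Add(T, Mul(-1, T))) = Mul(Rational(3, 7), 0) = 0)
Pow(Add(Function('G')(69), 78132), -1) = Pow(Add(0, 78132), -1) = Pow(78132, -1) = Rational(1, 78132)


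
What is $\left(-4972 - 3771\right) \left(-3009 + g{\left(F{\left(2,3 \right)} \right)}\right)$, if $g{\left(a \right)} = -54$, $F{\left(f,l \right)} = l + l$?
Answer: $26779809$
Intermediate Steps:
$F{\left(f,l \right)} = 2 l$
$\left(-4972 - 3771\right) \left(-3009 + g{\left(F{\left(2,3 \right)} \right)}\right) = \left(-4972 - 3771\right) \left(-3009 - 54\right) = \left(-8743\right) \left(-3063\right) = 26779809$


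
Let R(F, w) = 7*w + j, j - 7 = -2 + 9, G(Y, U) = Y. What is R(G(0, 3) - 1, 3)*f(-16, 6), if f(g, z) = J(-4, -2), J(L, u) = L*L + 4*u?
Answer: 280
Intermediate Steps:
j = 14 (j = 7 + (-2 + 9) = 7 + 7 = 14)
J(L, u) = L**2 + 4*u
R(F, w) = 14 + 7*w (R(F, w) = 7*w + 14 = 14 + 7*w)
f(g, z) = 8 (f(g, z) = (-4)**2 + 4*(-2) = 16 - 8 = 8)
R(G(0, 3) - 1, 3)*f(-16, 6) = (14 + 7*3)*8 = (14 + 21)*8 = 35*8 = 280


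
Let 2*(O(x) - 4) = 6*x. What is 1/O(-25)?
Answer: -1/71 ≈ -0.014085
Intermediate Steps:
O(x) = 4 + 3*x (O(x) = 4 + (6*x)/2 = 4 + 3*x)
1/O(-25) = 1/(4 + 3*(-25)) = 1/(4 - 75) = 1/(-71) = -1/71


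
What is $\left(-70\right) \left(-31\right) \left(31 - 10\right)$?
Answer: $45570$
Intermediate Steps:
$\left(-70\right) \left(-31\right) \left(31 - 10\right) = 2170 \left(31 - 10\right) = 2170 \cdot 21 = 45570$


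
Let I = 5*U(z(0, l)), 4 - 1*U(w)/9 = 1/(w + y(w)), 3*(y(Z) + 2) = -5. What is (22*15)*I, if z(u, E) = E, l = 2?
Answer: 68310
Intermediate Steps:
y(Z) = -11/3 (y(Z) = -2 + (1/3)*(-5) = -2 - 5/3 = -11/3)
U(w) = 36 - 9/(-11/3 + w) (U(w) = 36 - 9/(w - 11/3) = 36 - 9/(-11/3 + w))
I = 207 (I = 5*(9*(-47 + 12*2)/(-11 + 3*2)) = 5*(9*(-47 + 24)/(-11 + 6)) = 5*(9*(-23)/(-5)) = 5*(9*(-1/5)*(-23)) = 5*(207/5) = 207)
(22*15)*I = (22*15)*207 = 330*207 = 68310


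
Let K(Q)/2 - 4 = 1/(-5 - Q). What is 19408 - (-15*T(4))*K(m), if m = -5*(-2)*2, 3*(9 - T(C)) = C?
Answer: 101594/5 ≈ 20319.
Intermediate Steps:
T(C) = 9 - C/3
m = 20 (m = 10*2 = 20)
K(Q) = 8 + 2/(-5 - Q)
19408 - (-15*T(4))*K(m) = 19408 - (-15*(9 - 1/3*4))*2*(19 + 4*20)/(5 + 20) = 19408 - (-15*(9 - 4/3))*2*(19 + 80)/25 = 19408 - (-15*23/3)*2*(1/25)*99 = 19408 - (-115)*198/25 = 19408 - 1*(-4554/5) = 19408 + 4554/5 = 101594/5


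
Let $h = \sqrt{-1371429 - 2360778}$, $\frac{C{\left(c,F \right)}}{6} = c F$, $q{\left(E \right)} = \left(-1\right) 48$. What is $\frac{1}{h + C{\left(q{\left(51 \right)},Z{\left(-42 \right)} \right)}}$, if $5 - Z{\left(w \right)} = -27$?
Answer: $- \frac{3072}{29555621} - \frac{i \sqrt{3732207}}{88666863} \approx -0.00010394 - 2.1788 \cdot 10^{-5} i$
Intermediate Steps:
$q{\left(E \right)} = -48$
$Z{\left(w \right)} = 32$ ($Z{\left(w \right)} = 5 - -27 = 5 + 27 = 32$)
$C{\left(c,F \right)} = 6 F c$ ($C{\left(c,F \right)} = 6 c F = 6 F c$)
$h = i \sqrt{3732207}$ ($h = \sqrt{-3732207} = i \sqrt{3732207} \approx 1931.9 i$)
$\frac{1}{h + C{\left(q{\left(51 \right)},Z{\left(-42 \right)} \right)}} = \frac{1}{i \sqrt{3732207} + 6 \cdot 32 \left(-48\right)} = \frac{1}{i \sqrt{3732207} - 9216} = \frac{1}{-9216 + i \sqrt{3732207}}$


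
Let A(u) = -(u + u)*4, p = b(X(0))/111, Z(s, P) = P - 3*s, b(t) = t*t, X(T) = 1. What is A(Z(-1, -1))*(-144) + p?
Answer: 255745/111 ≈ 2304.0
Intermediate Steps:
b(t) = t**2
p = 1/111 (p = 1**2/111 = 1*(1/111) = 1/111 ≈ 0.0090090)
A(u) = -8*u (A(u) = -2*u*4 = -8*u)
A(Z(-1, -1))*(-144) + p = -8*(-1 - 3*(-1))*(-144) + 1/111 = -8*(-1 + 3)*(-144) + 1/111 = -8*2*(-144) + 1/111 = -16*(-144) + 1/111 = 2304 + 1/111 = 255745/111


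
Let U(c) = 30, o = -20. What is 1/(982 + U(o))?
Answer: 1/1012 ≈ 0.00098814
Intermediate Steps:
1/(982 + U(o)) = 1/(982 + 30) = 1/1012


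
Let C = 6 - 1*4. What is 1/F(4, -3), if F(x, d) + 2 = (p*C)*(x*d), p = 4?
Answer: -1/98 ≈ -0.010204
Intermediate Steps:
C = 2 (C = 6 - 4 = 2)
F(x, d) = -2 + 8*d*x (F(x, d) = -2 + (4*2)*(x*d) = -2 + 8*(d*x) = -2 + 8*d*x)
1/F(4, -3) = 1/(-2 + 8*(-3)*4) = 1/(-2 - 96) = 1/(-98) = -1/98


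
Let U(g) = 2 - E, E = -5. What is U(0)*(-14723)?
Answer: -103061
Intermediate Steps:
U(g) = 7 (U(g) = 2 - 1*(-5) = 2 + 5 = 7)
U(0)*(-14723) = 7*(-14723) = -103061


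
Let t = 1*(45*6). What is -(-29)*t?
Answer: 7830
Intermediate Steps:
t = 270 (t = 1*270 = 270)
-(-29)*t = -(-29)*270 = -29*(-270) = 7830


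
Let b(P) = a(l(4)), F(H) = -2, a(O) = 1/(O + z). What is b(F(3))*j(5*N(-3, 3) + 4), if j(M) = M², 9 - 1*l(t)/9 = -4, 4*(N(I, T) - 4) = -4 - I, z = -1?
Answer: 8281/1856 ≈ 4.4617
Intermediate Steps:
N(I, T) = 3 - I/4 (N(I, T) = 4 + (-4 - I)/4 = 4 + (-1 - I/4) = 3 - I/4)
l(t) = 117 (l(t) = 81 - 9*(-4) = 81 + 36 = 117)
a(O) = 1/(-1 + O) (a(O) = 1/(O - 1) = 1/(-1 + O))
b(P) = 1/116 (b(P) = 1/(-1 + 117) = 1/116)
b(F(3))*j(5*N(-3, 3) + 4) = (5*(3 - ¼*(-3)) + 4)²/116 = (5*(3 + ¾) + 4)²/116 = (5*(15/4) + 4)²/116 = (75/4 + 4)²/116 = (91/4)²/116 = (1/116)*(8281/16) = 8281/1856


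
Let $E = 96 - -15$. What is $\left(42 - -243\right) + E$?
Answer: $396$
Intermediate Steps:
$E = 111$ ($E = 96 + 15 = 111$)
$\left(42 - -243\right) + E = \left(42 - -243\right) + 111 = \left(42 + 243\right) + 111 = 285 + 111 = 396$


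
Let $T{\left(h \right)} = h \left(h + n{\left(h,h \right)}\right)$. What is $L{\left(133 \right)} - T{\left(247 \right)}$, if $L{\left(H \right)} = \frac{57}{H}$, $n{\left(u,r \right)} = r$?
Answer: $- \frac{854123}{7} \approx -1.2202 \cdot 10^{5}$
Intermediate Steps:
$T{\left(h \right)} = 2 h^{2}$ ($T{\left(h \right)} = h \left(h + h\right) = h 2 h = 2 h^{2}$)
$L{\left(133 \right)} - T{\left(247 \right)} = \frac{57}{133} - 2 \cdot 247^{2} = 57 \cdot \frac{1}{133} - 2 \cdot 61009 = \frac{3}{7} - 122018 = - \frac{854123}{7}$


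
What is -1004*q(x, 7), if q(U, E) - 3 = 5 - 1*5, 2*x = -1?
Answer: -3012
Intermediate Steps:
x = -½ (x = (½)*(-1) = -½ ≈ -0.50000)
q(U, E) = 3 (q(U, E) = 3 + (5 - 1*5) = 3 + (5 - 5) = 3 + 0 = 3)
-1004*q(x, 7) = -1004*3 = -3012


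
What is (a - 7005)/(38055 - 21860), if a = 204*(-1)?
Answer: -7209/16195 ≈ -0.44514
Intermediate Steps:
a = -204
(a - 7005)/(38055 - 21860) = (-204 - 7005)/(38055 - 21860) = -7209/16195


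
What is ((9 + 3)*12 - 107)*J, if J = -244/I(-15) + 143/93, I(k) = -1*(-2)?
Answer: -414511/93 ≈ -4457.1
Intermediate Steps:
I(k) = 2
J = -11203/93 (J = -244/2 + 143/93 = -244*½ + 143*(1/93) = -122 + 143/93 = -11203/93 ≈ -120.46)
((9 + 3)*12 - 107)*J = ((9 + 3)*12 - 107)*(-11203/93) = (12*12 - 107)*(-11203/93) = (144 - 107)*(-11203/93) = 37*(-11203/93) = -414511/93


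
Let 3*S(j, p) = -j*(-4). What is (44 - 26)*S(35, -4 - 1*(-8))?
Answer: 840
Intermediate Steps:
S(j, p) = 4*j/3 (S(j, p) = (-j*(-4))/3 = (4*j)/3 = 4*j/3)
(44 - 26)*S(35, -4 - 1*(-8)) = (44 - 26)*((4/3)*35) = 18*(140/3) = 840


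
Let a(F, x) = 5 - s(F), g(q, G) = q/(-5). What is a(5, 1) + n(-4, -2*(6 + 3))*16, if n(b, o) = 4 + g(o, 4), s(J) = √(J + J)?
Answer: 633/5 - √10 ≈ 123.44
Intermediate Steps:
g(q, G) = -q/5 (g(q, G) = q*(-⅕) = -q/5)
s(J) = √2*√J (s(J) = √(2*J) = √2*√J)
a(F, x) = 5 - √2*√F
n(b, o) = 4 - o/5
a(5, 1) + n(-4, -2*(6 + 3))*16 = (5 - √2*√5) + (4 - (-2)*(6 + 3)/5)*16 = (5 - √10) + (4 - (-2)*9/5)*16 = (5 - √10) + (4 - ⅕*(-18))*16 = (5 - √10) + (4 + 18/5)*16 = (5 - √10) + (38/5)*16 = (5 - √10) + 608/5 = 633/5 - √10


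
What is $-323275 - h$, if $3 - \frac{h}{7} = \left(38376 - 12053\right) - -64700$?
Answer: $313865$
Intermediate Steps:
$h = -637140$ ($h = 21 - 7 \left(\left(38376 - 12053\right) - -64700\right) = 21 - 7 \left(\left(38376 - 12053\right) + 64700\right) = 21 - 7 \left(26323 + 64700\right) = 21 - 637161 = -637140$)
$-323275 - h = -323275 - -637140 = -323275 + 637140 = 313865$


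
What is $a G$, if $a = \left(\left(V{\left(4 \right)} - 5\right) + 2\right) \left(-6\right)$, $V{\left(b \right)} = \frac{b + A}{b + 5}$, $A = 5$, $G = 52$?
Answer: $624$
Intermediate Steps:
$V{\left(b \right)} = 1$ ($V{\left(b \right)} = \frac{b + 5}{b + 5} = \frac{5 + b}{5 + b} = 1$)
$a = 12$ ($a = \left(\left(1 - 5\right) + 2\right) \left(-6\right) = \left(-4 + 2\right) \left(-6\right) = \left(-2\right) \left(-6\right) = 12$)
$a G = 12 \cdot 52 = 624$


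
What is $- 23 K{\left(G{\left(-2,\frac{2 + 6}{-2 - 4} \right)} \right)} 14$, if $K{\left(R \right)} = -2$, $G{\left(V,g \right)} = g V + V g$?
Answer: $644$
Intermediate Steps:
$G{\left(V,g \right)} = 2 V g$ ($G{\left(V,g \right)} = V g + V g = 2 V g$)
$- 23 K{\left(G{\left(-2,\frac{2 + 6}{-2 - 4} \right)} \right)} 14 = \left(-23\right) \left(-2\right) 14 = 46 \cdot 14 = 644$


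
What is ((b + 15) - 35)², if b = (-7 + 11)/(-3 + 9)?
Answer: 3364/9 ≈ 373.78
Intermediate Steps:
b = ⅔ (b = 4/6 = 4*(⅙) = ⅔ ≈ 0.66667)
((b + 15) - 35)² = ((⅔ + 15) - 35)² = (47/3 - 35)² = (-58/3)² = 3364/9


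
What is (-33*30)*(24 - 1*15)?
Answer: -8910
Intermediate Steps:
(-33*30)*(24 - 1*15) = -990*(24 - 15) = -990*9 = -8910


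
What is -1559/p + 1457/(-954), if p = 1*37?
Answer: -1541195/35298 ≈ -43.662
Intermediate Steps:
p = 37
-1559/p + 1457/(-954) = -1559/37 + 1457/(-954) = -1559*1/37 + 1457*(-1/954) = -1559/37 - 1457/954 = -1541195/35298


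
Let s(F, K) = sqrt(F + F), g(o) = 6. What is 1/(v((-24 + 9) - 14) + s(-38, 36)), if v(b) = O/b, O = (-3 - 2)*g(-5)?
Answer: 435/32408 - 841*I*sqrt(19)/32408 ≈ 0.013423 - 0.11312*I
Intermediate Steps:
s(F, K) = sqrt(2)*sqrt(F) (s(F, K) = sqrt(2*F) = sqrt(2)*sqrt(F))
O = -30 (O = (-3 - 2)*6 = -5*6 = -30)
v(b) = -30/b
1/(v((-24 + 9) - 14) + s(-38, 36)) = 1/(-30/((-24 + 9) - 14) + sqrt(2)*sqrt(-38)) = 1/(-30/(-15 - 14) + sqrt(2)*(I*sqrt(38))) = 1/(-30/(-29) + 2*I*sqrt(19)) = 1/(-30*(-1/29) + 2*I*sqrt(19)) = 1/(30/29 + 2*I*sqrt(19))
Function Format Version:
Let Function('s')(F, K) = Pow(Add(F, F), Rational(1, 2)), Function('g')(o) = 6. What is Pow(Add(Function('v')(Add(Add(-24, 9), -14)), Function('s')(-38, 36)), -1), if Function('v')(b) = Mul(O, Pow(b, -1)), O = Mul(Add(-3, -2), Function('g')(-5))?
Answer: Add(Rational(435, 32408), Mul(Rational(-841, 32408), I, Pow(19, Rational(1, 2)))) ≈ Add(0.013423, Mul(-0.11312, I))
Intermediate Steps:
Function('s')(F, K) = Mul(Pow(2, Rational(1, 2)), Pow(F, Rational(1, 2))) (Function('s')(F, K) = Pow(Mul(2, F), Rational(1, 2)) = Mul(Pow(2, Rational(1, 2)), Pow(F, Rational(1, 2))))
O = -30 (O = Mul(Add(-3, -2), 6) = Mul(-5, 6) = -30)
Function('v')(b) = Mul(-30, Pow(b, -1))
Pow(Add(Function('v')(Add(Add(-24, 9), -14)), Function('s')(-38, 36)), -1) = Pow(Add(Mul(-30, Pow(Add(Add(-24, 9), -14), -1)), Mul(Pow(2, Rational(1, 2)), Pow(-38, Rational(1, 2)))), -1) = Pow(Add(Mul(-30, Pow(Add(-15, -14), -1)), Mul(Pow(2, Rational(1, 2)), Mul(I, Pow(38, Rational(1, 2))))), -1) = Pow(Add(Mul(-30, Pow(-29, -1)), Mul(2, I, Pow(19, Rational(1, 2)))), -1) = Pow(Add(Mul(-30, Rational(-1, 29)), Mul(2, I, Pow(19, Rational(1, 2)))), -1) = Pow(Add(Rational(30, 29), Mul(2, I, Pow(19, Rational(1, 2)))), -1)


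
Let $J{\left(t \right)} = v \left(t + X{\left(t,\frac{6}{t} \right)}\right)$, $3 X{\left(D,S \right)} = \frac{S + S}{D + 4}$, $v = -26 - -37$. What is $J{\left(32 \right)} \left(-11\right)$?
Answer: $- \frac{1115257}{288} \approx -3872.4$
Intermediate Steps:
$v = 11$ ($v = -26 + 37 = 11$)
$X{\left(D,S \right)} = \frac{2 S}{3 \left(4 + D\right)}$ ($X{\left(D,S \right)} = \frac{\left(S + S\right) \frac{1}{D + 4}}{3} = \frac{2 S \frac{1}{4 + D}}{3} = \frac{2 S}{3 \left(4 + D\right)}$)
$J{\left(t \right)} = 11 t + \frac{44}{t \left(4 + t\right)}$ ($J{\left(t \right)} = 11 \left(t + \frac{2 \frac{6}{t}}{3 \left(4 + t\right)}\right) = 11 \left(t + \frac{4}{t \left(4 + t\right)}\right) = 11 t + \frac{44}{t \left(4 + t\right)}$)
$J{\left(32 \right)} \left(-11\right) = \frac{11 \left(4 + 32^{2} \left(4 + 32\right)\right)}{32 \left(4 + 32\right)} \left(-11\right) = 11 \cdot \frac{1}{32} \cdot \frac{1}{36} \left(4 + 1024 \cdot 36\right) \left(-11\right) = 11 \cdot \frac{1}{32} \cdot \frac{1}{36} \left(4 + 36864\right) \left(-11\right) = 11 \cdot \frac{1}{32} \cdot \frac{1}{36} \cdot 36868 \left(-11\right) = \frac{101387}{288} \left(-11\right) = - \frac{1115257}{288}$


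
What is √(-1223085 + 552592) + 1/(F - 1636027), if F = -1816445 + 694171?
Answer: -1/2758301 + I*√670493 ≈ -3.6254e-7 + 818.84*I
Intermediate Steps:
F = -1122274
√(-1223085 + 552592) + 1/(F - 1636027) = √(-1223085 + 552592) + 1/(-1122274 - 1636027) = √(-670493) + 1/(-2758301) = I*√670493 - 1/2758301 = -1/2758301 + I*√670493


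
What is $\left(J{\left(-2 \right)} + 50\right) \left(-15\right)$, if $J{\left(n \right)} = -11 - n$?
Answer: $-615$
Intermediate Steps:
$\left(J{\left(-2 \right)} + 50\right) \left(-15\right) = \left(\left(-11 - -2\right) + 50\right) \left(-15\right) = \left(\left(-11 + 2\right) + 50\right) \left(-15\right) = \left(-9 + 50\right) \left(-15\right) = 41 \left(-15\right) = -615$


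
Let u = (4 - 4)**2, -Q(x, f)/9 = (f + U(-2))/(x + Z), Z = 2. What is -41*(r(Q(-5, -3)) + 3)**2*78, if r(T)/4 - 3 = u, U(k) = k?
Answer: -719550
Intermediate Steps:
Q(x, f) = -9*(-2 + f)/(2 + x) (Q(x, f) = -9*(f - 2)/(x + 2) = -9*(-2 + f)/(2 + x))
u = 0 (u = 0**2 = 0)
r(T) = 12 (r(T) = 12 + 4*0 = 12 + 0 = 12)
-41*(r(Q(-5, -3)) + 3)**2*78 = -41*(12 + 3)**2*78 = -41*15**2*78 = -41*225*78 = -9225*78 = -719550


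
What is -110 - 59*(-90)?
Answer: 5200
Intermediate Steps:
-110 - 59*(-90) = -110 + 5310 = 5200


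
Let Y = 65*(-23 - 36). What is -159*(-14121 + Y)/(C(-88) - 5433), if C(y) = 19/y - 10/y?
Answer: -1580128/3007 ≈ -525.48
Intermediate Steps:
Y = -3835 (Y = 65*(-59) = -3835)
C(y) = 9/y
-159*(-14121 + Y)/(C(-88) - 5433) = -159*(-14121 - 3835)/(9/(-88) - 5433) = -(-2855004)/(9*(-1/88) - 5433) = -(-2855004)/(-9/88 - 5433) = -(-2855004)/(-478113/88) = -(-2855004)*(-88)/478113 = -159*1580128/478113 = -1580128/3007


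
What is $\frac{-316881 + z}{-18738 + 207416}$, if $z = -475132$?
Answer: $- \frac{792013}{188678} \approx -4.1977$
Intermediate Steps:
$\frac{-316881 + z}{-18738 + 207416} = \frac{-316881 - 475132}{-18738 + 207416} = - \frac{792013}{188678}$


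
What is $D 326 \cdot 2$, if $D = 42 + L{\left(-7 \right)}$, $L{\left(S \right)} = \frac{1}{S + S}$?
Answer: $\frac{191362}{7} \approx 27337.0$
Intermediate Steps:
$L{\left(S \right)} = \frac{1}{2 S}$
$D = \frac{587}{14}$ ($D = 42 + \frac{1}{2 \left(-7\right)} = 42 + \frac{1}{2} \left(- \frac{1}{7}\right) = 42 - \frac{1}{14} = \frac{587}{14} \approx 41.929$)
$D 326 \cdot 2 = \frac{587 \cdot 326 \cdot 2}{14} = \frac{587}{14} \cdot 652 = \frac{191362}{7}$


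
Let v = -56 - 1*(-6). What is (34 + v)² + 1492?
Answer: 1748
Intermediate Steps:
v = -50 (v = -56 + 6 = -50)
(34 + v)² + 1492 = (34 - 50)² + 1492 = (-16)² + 1492 = 256 + 1492 = 1748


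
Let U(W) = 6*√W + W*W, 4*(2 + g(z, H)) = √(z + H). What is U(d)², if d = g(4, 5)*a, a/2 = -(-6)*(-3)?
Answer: 4102245 + 72900*√5 ≈ 4.2653e+6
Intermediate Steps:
g(z, H) = -2 + √(H + z)/4 (g(z, H) = -2 + √(z + H)/4 = -2 + √(H + z)/4)
a = -36 (a = 2*(-(-6)*(-3)) = 2*(-3*6) = 2*(-18) = -36)
d = 45 (d = (-2 + √(5 + 4)/4)*(-36) = (-2 + √9/4)*(-36) = (-2 + (¼)*3)*(-36) = (-2 + ¾)*(-36) = -5/4*(-36) = 45)
U(W) = W² + 6*√W (U(W) = 6*√W + W² = W² + 6*√W)
U(d)² = (45² + 6*√45)² = (2025 + 6*(3*√5))² = (2025 + 18*√5)²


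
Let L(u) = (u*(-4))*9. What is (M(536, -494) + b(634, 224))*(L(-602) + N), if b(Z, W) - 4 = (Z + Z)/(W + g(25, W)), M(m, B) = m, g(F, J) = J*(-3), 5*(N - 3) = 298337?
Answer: 3058626757/70 ≈ 4.3695e+7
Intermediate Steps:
N = 298352/5 (N = 3 + (⅕)*298337 = 3 + 298337/5 = 298352/5 ≈ 59670.)
g(F, J) = -3*J
L(u) = -36*u (L(u) = -4*u*9 = -36*u)
b(Z, W) = 4 - Z/W (b(Z, W) = 4 + (Z + Z)/(W - 3*W) = 4 + (2*Z)/((-2*W)) = 4 + (2*Z)*(-1/(2*W)) = 4 - Z/W)
(M(536, -494) + b(634, 224))*(L(-602) + N) = (536 + (4 - 1*634/224))*(-36*(-602) + 298352/5) = (536 + (4 - 1*634*1/224))*(21672 + 298352/5) = (536 + (4 - 317/112))*(406712/5) = (536 + 131/112)*(406712/5) = (60163/112)*(406712/5) = 3058626757/70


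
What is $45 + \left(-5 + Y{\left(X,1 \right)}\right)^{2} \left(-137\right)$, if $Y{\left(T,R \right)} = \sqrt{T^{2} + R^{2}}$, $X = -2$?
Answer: $-4065 + 1370 \sqrt{5} \approx -1001.6$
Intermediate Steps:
$Y{\left(T,R \right)} = \sqrt{R^{2} + T^{2}}$
$45 + \left(-5 + Y{\left(X,1 \right)}\right)^{2} \left(-137\right) = 45 + \left(-5 + \sqrt{1^{2} + \left(-2\right)^{2}}\right)^{2} \left(-137\right) = 45 + \left(-5 + \sqrt{1 + 4}\right)^{2} \left(-137\right) = 45 + \left(-5 + \sqrt{5}\right)^{2} \left(-137\right) = 45 - 137 \left(-5 + \sqrt{5}\right)^{2}$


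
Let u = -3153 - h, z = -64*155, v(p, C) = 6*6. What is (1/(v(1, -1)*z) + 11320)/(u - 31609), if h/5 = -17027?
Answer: 4042598399/17989205760 ≈ 0.22472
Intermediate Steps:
h = -85135 (h = 5*(-17027) = -85135)
v(p, C) = 36
z = -9920
u = 81982 (u = -3153 - 1*(-85135) = -3153 + 85135 = 81982)
(1/(v(1, -1)*z) + 11320)/(u - 31609) = (1/(36*(-9920)) + 11320)/(81982 - 31609) = (1/(-357120) + 11320)/50373 = (-1/357120 + 11320)*(1/50373) = (4042598399/357120)*(1/50373) = 4042598399/17989205760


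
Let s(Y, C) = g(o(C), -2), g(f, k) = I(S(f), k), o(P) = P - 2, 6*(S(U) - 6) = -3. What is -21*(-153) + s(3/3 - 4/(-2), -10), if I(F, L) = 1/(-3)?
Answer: 9638/3 ≈ 3212.7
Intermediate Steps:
S(U) = 11/2 (S(U) = 6 + (1/6)*(-3) = 6 - 1/2 = 11/2)
o(P) = -2 + P
I(F, L) = -1/3
g(f, k) = -1/3
s(Y, C) = -1/3
-21*(-153) + s(3/3 - 4/(-2), -10) = -21*(-153) - 1/3 = 3213 - 1/3 = 9638/3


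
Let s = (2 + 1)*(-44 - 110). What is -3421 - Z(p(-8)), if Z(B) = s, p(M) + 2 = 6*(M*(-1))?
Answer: -2959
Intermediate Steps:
s = -462 (s = 3*(-154) = -462)
p(M) = -2 - 6*M (p(M) = -2 + 6*(M*(-1)) = -2 + 6*(-M) = -2 - 6*M)
Z(B) = -462
-3421 - Z(p(-8)) = -3421 - 1*(-462) = -3421 + 462 = -2959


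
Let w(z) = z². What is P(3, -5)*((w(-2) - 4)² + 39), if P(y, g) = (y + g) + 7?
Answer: 195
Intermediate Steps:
P(y, g) = 7 + g + y (P(y, g) = (g + y) + 7 = 7 + g + y)
P(3, -5)*((w(-2) - 4)² + 39) = (7 - 5 + 3)*(((-2)² - 4)² + 39) = 5*((4 - 4)² + 39) = 5*(0² + 39) = 5*(0 + 39) = 5*39 = 195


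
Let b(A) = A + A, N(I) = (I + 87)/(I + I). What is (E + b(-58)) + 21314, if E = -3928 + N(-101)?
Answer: 1744277/101 ≈ 17270.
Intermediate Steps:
N(I) = (87 + I)/(2*I) (N(I) = (87 + I)/((2*I)) = (87 + I)*(1/(2*I)) = (87 + I)/(2*I))
E = -396721/101 (E = -3928 + (1/2)*(87 - 101)/(-101) = -3928 + (1/2)*(-1/101)*(-14) = -3928 + 7/101 = -396721/101 ≈ -3927.9)
b(A) = 2*A
(E + b(-58)) + 21314 = (-396721/101 + 2*(-58)) + 21314 = (-396721/101 - 116) + 21314 = -408437/101 + 21314 = 1744277/101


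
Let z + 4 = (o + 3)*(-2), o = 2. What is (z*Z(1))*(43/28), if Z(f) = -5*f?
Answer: 215/2 ≈ 107.50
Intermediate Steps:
z = -14 (z = -4 + (2 + 3)*(-2) = -4 + 5*(-2) = -4 - 10 = -14)
(z*Z(1))*(43/28) = (-(-70))*(43/28) = (-14*(-5))*(43*(1/28)) = 70*(43/28) = 215/2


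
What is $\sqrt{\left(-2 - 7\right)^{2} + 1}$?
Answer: $\sqrt{82} \approx 9.0554$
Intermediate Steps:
$\sqrt{\left(-2 - 7\right)^{2} + 1} = \sqrt{\left(-9\right)^{2} + 1} = \sqrt{81 + 1} = \sqrt{82}$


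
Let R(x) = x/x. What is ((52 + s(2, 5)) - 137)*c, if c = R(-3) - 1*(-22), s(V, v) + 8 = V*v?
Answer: -1909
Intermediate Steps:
R(x) = 1
s(V, v) = -8 + V*v
c = 23 (c = 1 - 1*(-22) = 1 + 22 = 23)
((52 + s(2, 5)) - 137)*c = ((52 + (-8 + 2*5)) - 137)*23 = ((52 + (-8 + 10)) - 137)*23 = ((52 + 2) - 137)*23 = (54 - 137)*23 = -83*23 = -1909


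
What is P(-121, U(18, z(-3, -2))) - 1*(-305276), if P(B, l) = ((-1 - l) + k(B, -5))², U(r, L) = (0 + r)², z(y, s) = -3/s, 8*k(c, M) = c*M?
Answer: 23517689/64 ≈ 3.6746e+5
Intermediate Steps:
k(c, M) = M*c/8 (k(c, M) = (c*M)/8 = (M*c)/8 = M*c/8)
U(r, L) = r²
P(B, l) = (-1 - l - 5*B/8)² (P(B, l) = ((-1 - l) + (⅛)*(-5)*B)² = ((-1 - l) - 5*B/8)² = (-1 - l - 5*B/8)²)
P(-121, U(18, z(-3, -2))) - 1*(-305276) = (8 + 5*(-121) + 8*18²)²/64 - 1*(-305276) = (8 - 605 + 8*324)²/64 + 305276 = (8 - 605 + 2592)²/64 + 305276 = (1/64)*1995² + 305276 = (1/64)*3980025 + 305276 = 3980025/64 + 305276 = 23517689/64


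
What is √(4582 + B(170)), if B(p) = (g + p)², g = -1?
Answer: √33143 ≈ 182.05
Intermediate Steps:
B(p) = (-1 + p)²
√(4582 + B(170)) = √(4582 + (-1 + 170)²) = √(4582 + 169²) = √(4582 + 28561) = √33143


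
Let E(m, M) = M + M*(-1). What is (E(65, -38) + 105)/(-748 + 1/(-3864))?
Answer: -405720/2890273 ≈ -0.14037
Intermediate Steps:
E(m, M) = 0 (E(m, M) = M - M = 0)
(E(65, -38) + 105)/(-748 + 1/(-3864)) = (0 + 105)/(-748 + 1/(-3864)) = 105/(-748 - 1/3864) = 105/(-2890273/3864) = 105*(-3864/2890273) = -405720/2890273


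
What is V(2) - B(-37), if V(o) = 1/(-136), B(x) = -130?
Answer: 17679/136 ≈ 129.99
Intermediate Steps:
V(o) = -1/136
V(2) - B(-37) = -1/136 - 1*(-130) = -1/136 + 130 = 17679/136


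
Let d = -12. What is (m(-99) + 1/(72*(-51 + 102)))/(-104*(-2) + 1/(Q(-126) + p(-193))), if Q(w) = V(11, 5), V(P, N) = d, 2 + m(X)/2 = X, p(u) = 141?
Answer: -31894949/32843592 ≈ -0.97112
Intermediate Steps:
m(X) = -4 + 2*X
V(P, N) = -12
Q(w) = -12
(m(-99) + 1/(72*(-51 + 102)))/(-104*(-2) + 1/(Q(-126) + p(-193))) = ((-4 + 2*(-99)) + 1/(72*(-51 + 102)))/(-104*(-2) + 1/(-12 + 141)) = ((-4 - 198) + 1/(72*51))/(208 + 1/129) = (-202 + 1/3672)/(208 + 1/129) = (-202 + 1/3672)/(26833/129) = -741743/3672*129/26833 = -31894949/32843592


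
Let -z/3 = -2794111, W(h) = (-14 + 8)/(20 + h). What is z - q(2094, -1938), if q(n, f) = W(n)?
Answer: 8860125984/1057 ≈ 8.3823e+6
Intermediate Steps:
W(h) = -6/(20 + h)
q(n, f) = -6/(20 + n)
z = 8382333 (z = -3*(-2794111) = 8382333)
z - q(2094, -1938) = 8382333 - (-6)/(20 + 2094) = 8382333 - (-6)/2114 = 8382333 - 1*(-3/1057) = 8382333 + 3/1057 = 8860125984/1057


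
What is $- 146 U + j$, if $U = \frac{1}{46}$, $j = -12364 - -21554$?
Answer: $\frac{211297}{23} \approx 9186.8$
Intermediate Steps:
$j = 9190$ ($j = -12364 + 21554 = 9190$)
$U = \frac{1}{46} \approx 0.021739$
$- 146 U + j = \left(-146\right) \frac{1}{46} + 9190 = - \frac{73}{23} + 9190 = \frac{211297}{23}$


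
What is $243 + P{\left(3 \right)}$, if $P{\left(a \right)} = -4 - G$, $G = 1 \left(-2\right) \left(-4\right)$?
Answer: $231$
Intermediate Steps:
$G = 8$ ($G = \left(-2\right) \left(-4\right) = 8$)
$P{\left(a \right)} = -12$ ($P{\left(a \right)} = -4 - 8 = -12$)
$243 + P{\left(3 \right)} = 243 - 12 = 231$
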